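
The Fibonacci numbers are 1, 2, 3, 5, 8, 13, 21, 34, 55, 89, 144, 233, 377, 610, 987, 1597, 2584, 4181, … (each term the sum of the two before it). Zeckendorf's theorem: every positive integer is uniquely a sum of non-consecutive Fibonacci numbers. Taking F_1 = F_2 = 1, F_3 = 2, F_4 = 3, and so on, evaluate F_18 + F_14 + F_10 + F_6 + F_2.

3025

F_18 + F_14 + F_10 + F_6 + F_2 = 2584 + 377 + 55 + 8 + 1 = 3025.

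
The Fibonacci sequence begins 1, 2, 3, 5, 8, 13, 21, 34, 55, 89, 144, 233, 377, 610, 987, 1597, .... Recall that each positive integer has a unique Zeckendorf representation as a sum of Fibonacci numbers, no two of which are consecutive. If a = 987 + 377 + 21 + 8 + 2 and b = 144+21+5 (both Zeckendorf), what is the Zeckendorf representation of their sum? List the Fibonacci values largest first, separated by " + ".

987 + 377 + 144 + 55 + 2

The two numbers are 1395 and 170, so their sum is 1565.
take 987 (≤ 1565); 1565 − 987 = 578
take 377 (≤ 578); 578 − 377 = 201
take 144 (≤ 201); 201 − 144 = 57
take 55 (≤ 57); 57 − 55 = 2
take 2 (≤ 2); 2 − 2 = 0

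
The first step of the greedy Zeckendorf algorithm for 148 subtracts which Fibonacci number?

144 ≤ 148 < 233, so the largest Fibonacci number not exceeding 148 is 144.

144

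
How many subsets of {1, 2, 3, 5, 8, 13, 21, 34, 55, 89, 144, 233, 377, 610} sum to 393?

Each representation comes from the Zeckendorf form by replacing some F_k with F_{k−1} + F_{k−2} where possible.
393 = 377+13+3 = 377+13+2+1 = 377+8+5+3 = … (13 more), for 16 in all.

16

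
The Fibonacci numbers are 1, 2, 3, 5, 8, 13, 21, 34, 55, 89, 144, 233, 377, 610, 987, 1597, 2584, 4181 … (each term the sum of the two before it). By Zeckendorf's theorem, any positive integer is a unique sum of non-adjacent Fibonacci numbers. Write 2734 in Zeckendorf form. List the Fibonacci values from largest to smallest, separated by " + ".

2734 − 2584 = 150
150 − 144 = 6
6 − 5 = 1
1 − 1 = 0
So 2734 = 2584 + 144 + 5 + 1, with no two terms consecutive in the sequence.

2584 + 144 + 5 + 1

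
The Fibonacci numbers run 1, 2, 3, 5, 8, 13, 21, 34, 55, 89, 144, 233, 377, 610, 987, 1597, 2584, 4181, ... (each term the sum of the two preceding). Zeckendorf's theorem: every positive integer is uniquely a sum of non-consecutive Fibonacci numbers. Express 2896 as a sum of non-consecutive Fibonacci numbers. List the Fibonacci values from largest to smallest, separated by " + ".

2584 + 233 + 55 + 21 + 3

Greedily peel off the largest Fibonacci term at each step:
2896: greatest Fibonacci not exceeding it is 2584, leaving 312
312: greatest Fibonacci not exceeding it is 233, leaving 79
79: greatest Fibonacci not exceeding it is 55, leaving 24
24: greatest Fibonacci not exceeding it is 21, leaving 3
3: greatest Fibonacci not exceeding it is 3, leaving 0
So 2896 = 2584 + 233 + 55 + 21 + 3, with no two terms consecutive in the sequence.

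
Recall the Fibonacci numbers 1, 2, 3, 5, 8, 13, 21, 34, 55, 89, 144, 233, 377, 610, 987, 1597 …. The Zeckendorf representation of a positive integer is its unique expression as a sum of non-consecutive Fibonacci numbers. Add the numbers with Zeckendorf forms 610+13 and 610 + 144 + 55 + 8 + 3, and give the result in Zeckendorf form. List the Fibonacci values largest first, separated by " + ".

The two numbers are 623 and 820, so their sum is 1443.
Repeatedly subtract the largest Fibonacci number that fits:
largest Fibonacci ≤ 1443 is 987; 1443 − 987 = 456
largest Fibonacci ≤ 456 is 377; 456 − 377 = 79
largest Fibonacci ≤ 79 is 55; 79 − 55 = 24
largest Fibonacci ≤ 24 is 21; 24 − 21 = 3
largest Fibonacci ≤ 3 is 3; 3 − 3 = 0

987 + 377 + 55 + 21 + 3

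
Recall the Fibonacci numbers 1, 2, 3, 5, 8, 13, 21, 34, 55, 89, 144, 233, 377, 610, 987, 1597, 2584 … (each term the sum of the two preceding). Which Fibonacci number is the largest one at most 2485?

1597

1597 ≤ 2485 < 2584, so the largest Fibonacci number not exceeding 2485 is 1597.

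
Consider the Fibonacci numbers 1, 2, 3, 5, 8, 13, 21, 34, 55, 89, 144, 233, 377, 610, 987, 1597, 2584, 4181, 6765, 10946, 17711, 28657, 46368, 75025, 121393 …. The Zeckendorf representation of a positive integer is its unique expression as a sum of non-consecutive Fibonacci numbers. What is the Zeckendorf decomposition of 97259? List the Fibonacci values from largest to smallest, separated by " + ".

75025 + 17711 + 4181 + 233 + 89 + 13 + 5 + 2

Greedy algorithm:
largest Fibonacci ≤ 97259 is 75025; 97259 − 75025 = 22234
largest Fibonacci ≤ 22234 is 17711; 22234 − 17711 = 4523
largest Fibonacci ≤ 4523 is 4181; 4523 − 4181 = 342
largest Fibonacci ≤ 342 is 233; 342 − 233 = 109
largest Fibonacci ≤ 109 is 89; 109 − 89 = 20
largest Fibonacci ≤ 20 is 13; 20 − 13 = 7
largest Fibonacci ≤ 7 is 5; 7 − 5 = 2
largest Fibonacci ≤ 2 is 2; 2 − 2 = 0
So 97259 = 75025 + 17711 + 4181 + 233 + 89 + 13 + 5 + 2, with no two terms consecutive in the sequence.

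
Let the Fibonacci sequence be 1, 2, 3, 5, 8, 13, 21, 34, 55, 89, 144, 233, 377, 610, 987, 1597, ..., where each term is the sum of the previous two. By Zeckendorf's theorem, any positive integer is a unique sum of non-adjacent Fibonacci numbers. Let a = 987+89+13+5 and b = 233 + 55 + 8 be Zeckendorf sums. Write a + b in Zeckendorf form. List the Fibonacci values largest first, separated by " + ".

987 + 377 + 21 + 5

The two numbers are 1094 and 296, so their sum is 1390.
Greedily peel off the largest Fibonacci term at each step:
1390: greatest Fibonacci not exceeding it is 987, leaving 403
403: greatest Fibonacci not exceeding it is 377, leaving 26
26: greatest Fibonacci not exceeding it is 21, leaving 5
5: greatest Fibonacci not exceeding it is 5, leaving 0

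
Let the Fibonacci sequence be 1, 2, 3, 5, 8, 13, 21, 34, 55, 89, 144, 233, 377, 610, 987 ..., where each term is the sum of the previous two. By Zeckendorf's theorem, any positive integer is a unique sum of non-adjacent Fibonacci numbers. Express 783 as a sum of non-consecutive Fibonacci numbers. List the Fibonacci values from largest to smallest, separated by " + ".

610 + 144 + 21 + 8

Repeatedly subtract the largest Fibonacci number that fits:
largest Fibonacci ≤ 783 is 610; 783 − 610 = 173
largest Fibonacci ≤ 173 is 144; 173 − 144 = 29
largest Fibonacci ≤ 29 is 21; 29 − 21 = 8
largest Fibonacci ≤ 8 is 8; 8 − 8 = 0
So 783 = 610 + 144 + 21 + 8, with no two terms consecutive in the sequence.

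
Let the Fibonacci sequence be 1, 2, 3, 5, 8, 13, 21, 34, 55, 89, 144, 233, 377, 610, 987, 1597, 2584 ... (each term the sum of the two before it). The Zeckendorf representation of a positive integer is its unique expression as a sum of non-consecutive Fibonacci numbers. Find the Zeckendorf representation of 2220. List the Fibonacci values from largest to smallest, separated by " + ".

2220: greatest Fibonacci not exceeding it is 1597, leaving 623
623: greatest Fibonacci not exceeding it is 610, leaving 13
13: greatest Fibonacci not exceeding it is 13, leaving 0
So 2220 = 1597 + 610 + 13, with no two terms consecutive in the sequence.

1597 + 610 + 13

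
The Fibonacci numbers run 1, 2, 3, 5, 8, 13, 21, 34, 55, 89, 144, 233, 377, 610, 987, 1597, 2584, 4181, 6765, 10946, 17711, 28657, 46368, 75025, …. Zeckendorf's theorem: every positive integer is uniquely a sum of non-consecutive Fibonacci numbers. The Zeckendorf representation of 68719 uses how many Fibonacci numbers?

8

Greedily peel off the largest Fibonacci term at each step:
68719: greatest Fibonacci not exceeding it is 46368, leaving 22351
22351: greatest Fibonacci not exceeding it is 17711, leaving 4640
4640: greatest Fibonacci not exceeding it is 4181, leaving 459
459: greatest Fibonacci not exceeding it is 377, leaving 82
82: greatest Fibonacci not exceeding it is 55, leaving 27
27: greatest Fibonacci not exceeding it is 21, leaving 6
6: greatest Fibonacci not exceeding it is 5, leaving 1
1: greatest Fibonacci not exceeding it is 1, leaving 0
68719 = 46368 + 17711 + 4181 + 377 + 55 + 21 + 5 + 1, which has 8 terms.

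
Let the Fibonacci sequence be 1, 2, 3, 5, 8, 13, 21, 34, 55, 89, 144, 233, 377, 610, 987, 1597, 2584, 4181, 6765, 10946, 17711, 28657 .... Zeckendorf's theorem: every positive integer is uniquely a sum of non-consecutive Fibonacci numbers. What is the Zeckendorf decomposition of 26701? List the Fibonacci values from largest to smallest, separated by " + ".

17711 + 6765 + 1597 + 610 + 13 + 5

Greedy algorithm:
26701 − 17711 = 8990
8990 − 6765 = 2225
2225 − 1597 = 628
628 − 610 = 18
18 − 13 = 5
5 − 5 = 0
So 26701 = 17711 + 6765 + 1597 + 610 + 13 + 5, with no two terms consecutive in the sequence.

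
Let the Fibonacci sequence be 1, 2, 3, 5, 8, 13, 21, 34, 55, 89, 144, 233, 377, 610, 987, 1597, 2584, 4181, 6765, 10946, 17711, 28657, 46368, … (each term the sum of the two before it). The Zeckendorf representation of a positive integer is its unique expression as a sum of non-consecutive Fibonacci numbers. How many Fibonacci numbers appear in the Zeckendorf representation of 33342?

7

33342 − 28657 = 4685
4685 − 4181 = 504
504 − 377 = 127
127 − 89 = 38
38 − 34 = 4
4 − 3 = 1
1 − 1 = 0
33342 = 28657 + 4181 + 377 + 89 + 34 + 3 + 1, which has 7 terms.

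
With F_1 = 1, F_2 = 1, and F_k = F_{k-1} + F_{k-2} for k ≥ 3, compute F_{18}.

2584

Iterating the recurrence up to F_{13} = 233 and F_{12} = 144:
F_{14} = F_{13} + F_{12} = 233 + 144 = 377
F_{15} = F_{14} + F_{13} = 377 + 233 = 610
F_{16} = F_{15} + F_{14} = 610 + 377 = 987
F_{17} = F_{16} + F_{15} = 987 + 610 = 1597
F_{18} = F_{17} + F_{16} = 1597 + 987 = 2584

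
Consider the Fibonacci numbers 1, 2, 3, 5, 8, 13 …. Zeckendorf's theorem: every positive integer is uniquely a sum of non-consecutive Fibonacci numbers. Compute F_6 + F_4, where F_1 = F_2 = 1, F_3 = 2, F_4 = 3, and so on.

F_6 + F_4 = 8 + 3 = 11.

11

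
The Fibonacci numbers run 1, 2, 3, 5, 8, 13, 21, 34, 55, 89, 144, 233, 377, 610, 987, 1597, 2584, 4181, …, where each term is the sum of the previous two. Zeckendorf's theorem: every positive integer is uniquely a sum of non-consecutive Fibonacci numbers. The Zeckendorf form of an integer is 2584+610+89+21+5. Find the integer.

3309

2584+610+89+21+5 = 3309.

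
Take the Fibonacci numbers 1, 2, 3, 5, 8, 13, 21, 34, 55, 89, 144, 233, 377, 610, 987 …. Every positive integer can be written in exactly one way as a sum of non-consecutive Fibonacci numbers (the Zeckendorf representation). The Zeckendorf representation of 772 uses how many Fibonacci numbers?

4

Greedy algorithm:
772 − 610 = 162
162 − 144 = 18
18 − 13 = 5
5 − 5 = 0
772 = 610 + 144 + 13 + 5, which has 4 terms.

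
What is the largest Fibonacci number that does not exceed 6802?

6765 ≤ 6802 < 10946, so the largest Fibonacci number not exceeding 6802 is 6765.

6765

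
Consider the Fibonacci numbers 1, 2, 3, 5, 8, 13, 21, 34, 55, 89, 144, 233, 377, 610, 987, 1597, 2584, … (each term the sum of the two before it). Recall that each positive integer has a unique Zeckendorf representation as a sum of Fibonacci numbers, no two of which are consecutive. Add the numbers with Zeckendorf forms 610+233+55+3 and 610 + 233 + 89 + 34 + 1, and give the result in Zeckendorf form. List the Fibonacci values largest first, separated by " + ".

The two numbers are 901 and 967, so their sum is 1868.
Repeatedly subtract the largest Fibonacci number that fits:
largest Fibonacci ≤ 1868 is 1597; 1868 − 1597 = 271
largest Fibonacci ≤ 271 is 233; 271 − 233 = 38
largest Fibonacci ≤ 38 is 34; 38 − 34 = 4
largest Fibonacci ≤ 4 is 3; 4 − 3 = 1
largest Fibonacci ≤ 1 is 1; 1 − 1 = 0

1597 + 233 + 34 + 3 + 1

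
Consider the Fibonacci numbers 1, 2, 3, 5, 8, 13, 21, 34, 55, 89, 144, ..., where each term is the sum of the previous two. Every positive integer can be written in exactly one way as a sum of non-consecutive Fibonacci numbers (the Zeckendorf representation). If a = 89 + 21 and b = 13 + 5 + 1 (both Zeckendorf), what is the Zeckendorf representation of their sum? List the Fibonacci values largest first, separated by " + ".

The two numbers are 110 and 19, so their sum is 129.
take 89 (≤ 129); 129 − 89 = 40
take 34 (≤ 40); 40 − 34 = 6
take 5 (≤ 6); 6 − 5 = 1
take 1 (≤ 1); 1 − 1 = 0

89 + 34 + 5 + 1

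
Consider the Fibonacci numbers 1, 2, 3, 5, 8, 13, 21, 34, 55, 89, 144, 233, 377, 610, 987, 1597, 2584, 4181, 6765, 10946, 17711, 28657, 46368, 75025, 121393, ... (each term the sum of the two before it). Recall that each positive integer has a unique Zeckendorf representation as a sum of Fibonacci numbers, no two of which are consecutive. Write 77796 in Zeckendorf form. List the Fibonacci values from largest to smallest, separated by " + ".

Greedily peel off the largest Fibonacci term at each step:
77796 − 75025 = 2771
2771 − 2584 = 187
187 − 144 = 43
43 − 34 = 9
9 − 8 = 1
1 − 1 = 0
So 77796 = 75025 + 2584 + 144 + 34 + 8 + 1, with no two terms consecutive in the sequence.

75025 + 2584 + 144 + 34 + 8 + 1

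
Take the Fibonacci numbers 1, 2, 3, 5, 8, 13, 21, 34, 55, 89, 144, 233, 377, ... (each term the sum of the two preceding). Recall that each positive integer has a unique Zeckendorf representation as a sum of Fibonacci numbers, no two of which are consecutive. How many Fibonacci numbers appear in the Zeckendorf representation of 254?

233 ≤ 254 < 377, so take 233; remainder 21
21 ≤ 21 < 34, so take 21; remainder 0
254 = 233 + 21, which has 2 terms.

2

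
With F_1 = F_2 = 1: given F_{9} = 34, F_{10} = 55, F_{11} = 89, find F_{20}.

By the addition formula F_{m+n} = F_m F_{n+1} + F_{m−1} F_n with m=10, n=10: F_{20} = 55·89 + 34·55 = 4895 + 1870 = 6765.

6765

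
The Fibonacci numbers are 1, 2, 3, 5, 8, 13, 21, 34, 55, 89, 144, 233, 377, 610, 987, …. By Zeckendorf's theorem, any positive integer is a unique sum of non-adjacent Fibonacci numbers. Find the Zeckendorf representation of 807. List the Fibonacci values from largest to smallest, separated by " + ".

610 + 144 + 34 + 13 + 5 + 1

807: greatest Fibonacci not exceeding it is 610, leaving 197
197: greatest Fibonacci not exceeding it is 144, leaving 53
53: greatest Fibonacci not exceeding it is 34, leaving 19
19: greatest Fibonacci not exceeding it is 13, leaving 6
6: greatest Fibonacci not exceeding it is 5, leaving 1
1: greatest Fibonacci not exceeding it is 1, leaving 0
So 807 = 610 + 144 + 34 + 13 + 5 + 1, with no two terms consecutive in the sequence.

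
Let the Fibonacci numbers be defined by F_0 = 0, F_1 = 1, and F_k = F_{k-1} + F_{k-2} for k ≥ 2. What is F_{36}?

Iterating the recurrence up to F_{32} = 2178309 and F_{31} = 1346269:
F_{33} = F_{32} + F_{31} = 2178309 + 1346269 = 3524578
F_{34} = F_{33} + F_{32} = 3524578 + 2178309 = 5702887
F_{35} = F_{34} + F_{33} = 5702887 + 3524578 = 9227465
F_{36} = F_{35} + F_{34} = 9227465 + 5702887 = 14930352

14930352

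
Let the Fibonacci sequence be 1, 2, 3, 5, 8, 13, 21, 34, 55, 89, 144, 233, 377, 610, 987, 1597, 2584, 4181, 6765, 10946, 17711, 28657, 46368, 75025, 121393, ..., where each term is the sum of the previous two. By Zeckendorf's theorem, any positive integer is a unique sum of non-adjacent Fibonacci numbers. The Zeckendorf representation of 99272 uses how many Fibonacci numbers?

8

Greedily peel off the largest Fibonacci term at each step:
subtract 75025 from 99272: 24247 remains
subtract 17711 from 24247: 6536 remains
subtract 4181 from 6536: 2355 remains
subtract 1597 from 2355: 758 remains
subtract 610 from 758: 148 remains
subtract 144 from 148: 4 remains
subtract 3 from 4: 1 remains
subtract 1 from 1: 0 remains
99272 = 75025 + 17711 + 4181 + 1597 + 610 + 144 + 3 + 1, which has 8 terms.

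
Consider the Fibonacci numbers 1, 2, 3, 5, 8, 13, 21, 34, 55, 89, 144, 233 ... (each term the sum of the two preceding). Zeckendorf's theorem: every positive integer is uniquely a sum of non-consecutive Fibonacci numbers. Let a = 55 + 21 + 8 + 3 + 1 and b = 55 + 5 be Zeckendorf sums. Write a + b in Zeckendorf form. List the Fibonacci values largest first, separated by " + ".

144 + 3 + 1

The two numbers are 88 and 60, so their sum is 148.
Greedily peel off the largest Fibonacci term at each step:
148 − 144 = 4
4 − 3 = 1
1 − 1 = 0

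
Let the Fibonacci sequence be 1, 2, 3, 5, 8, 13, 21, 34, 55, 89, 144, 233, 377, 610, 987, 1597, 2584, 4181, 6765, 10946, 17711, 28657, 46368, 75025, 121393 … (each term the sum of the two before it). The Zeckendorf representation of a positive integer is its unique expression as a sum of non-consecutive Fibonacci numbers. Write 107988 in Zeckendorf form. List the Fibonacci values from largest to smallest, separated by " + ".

take 75025 (≤ 107988); 107988 − 75025 = 32963
take 28657 (≤ 32963); 32963 − 28657 = 4306
take 4181 (≤ 4306); 4306 − 4181 = 125
take 89 (≤ 125); 125 − 89 = 36
take 34 (≤ 36); 36 − 34 = 2
take 2 (≤ 2); 2 − 2 = 0
So 107988 = 75025 + 28657 + 4181 + 89 + 34 + 2, with no two terms consecutive in the sequence.

75025 + 28657 + 4181 + 89 + 34 + 2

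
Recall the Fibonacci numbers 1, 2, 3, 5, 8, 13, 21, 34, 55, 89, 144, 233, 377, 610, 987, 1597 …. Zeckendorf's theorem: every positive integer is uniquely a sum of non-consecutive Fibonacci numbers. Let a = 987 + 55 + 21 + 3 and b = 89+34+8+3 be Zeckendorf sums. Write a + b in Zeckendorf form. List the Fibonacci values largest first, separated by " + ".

The two numbers are 1066 and 134, so their sum is 1200.
subtract 987 from 1200: 213 remains
subtract 144 from 213: 69 remains
subtract 55 from 69: 14 remains
subtract 13 from 14: 1 remains
subtract 1 from 1: 0 remains

987 + 144 + 55 + 13 + 1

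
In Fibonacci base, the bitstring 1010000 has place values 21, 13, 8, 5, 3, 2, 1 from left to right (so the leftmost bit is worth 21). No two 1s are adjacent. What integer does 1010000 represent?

Summing the place values of the 1 bits: 21 + 8 = 29.

29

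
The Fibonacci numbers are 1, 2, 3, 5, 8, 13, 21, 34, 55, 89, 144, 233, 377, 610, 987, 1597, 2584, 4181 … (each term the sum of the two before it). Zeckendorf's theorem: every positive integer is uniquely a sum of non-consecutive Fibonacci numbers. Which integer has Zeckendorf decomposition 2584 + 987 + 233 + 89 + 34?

2584 + 987 + 233 + 89 + 34 = 3927.

3927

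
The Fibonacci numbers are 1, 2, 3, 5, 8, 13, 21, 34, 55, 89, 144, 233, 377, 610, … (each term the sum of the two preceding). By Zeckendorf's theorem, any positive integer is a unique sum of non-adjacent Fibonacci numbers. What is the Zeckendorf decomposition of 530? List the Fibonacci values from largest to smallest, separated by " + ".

377 ≤ 530 < 610, so take 377; remainder 153
144 ≤ 153 < 233, so take 144; remainder 9
8 ≤ 9 < 13, so take 8; remainder 1
1 ≤ 1 < 2, so take 1; remainder 0
So 530 = 377 + 144 + 8 + 1, with no two terms consecutive in the sequence.

377 + 144 + 8 + 1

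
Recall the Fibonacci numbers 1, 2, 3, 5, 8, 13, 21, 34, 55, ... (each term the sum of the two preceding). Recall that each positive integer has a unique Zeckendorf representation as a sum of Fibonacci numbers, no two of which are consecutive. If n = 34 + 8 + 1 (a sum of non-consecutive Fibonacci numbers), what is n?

34 + 8 + 1 = 43.

43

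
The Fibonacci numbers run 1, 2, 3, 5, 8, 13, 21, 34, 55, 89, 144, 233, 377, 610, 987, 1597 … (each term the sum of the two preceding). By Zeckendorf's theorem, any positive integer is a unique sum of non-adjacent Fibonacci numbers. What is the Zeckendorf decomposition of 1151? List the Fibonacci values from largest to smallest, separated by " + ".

987 + 144 + 13 + 5 + 2

Greedily peel off the largest Fibonacci term at each step:
1151: greatest Fibonacci not exceeding it is 987, leaving 164
164: greatest Fibonacci not exceeding it is 144, leaving 20
20: greatest Fibonacci not exceeding it is 13, leaving 7
7: greatest Fibonacci not exceeding it is 5, leaving 2
2: greatest Fibonacci not exceeding it is 2, leaving 0
So 1151 = 987 + 144 + 13 + 5 + 2, with no two terms consecutive in the sequence.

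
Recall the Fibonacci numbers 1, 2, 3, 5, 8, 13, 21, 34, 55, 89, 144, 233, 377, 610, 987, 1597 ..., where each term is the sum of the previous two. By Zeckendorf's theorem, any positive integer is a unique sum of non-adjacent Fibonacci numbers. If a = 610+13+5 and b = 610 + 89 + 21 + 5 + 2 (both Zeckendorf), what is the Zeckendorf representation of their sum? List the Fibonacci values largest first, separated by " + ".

987 + 233 + 89 + 34 + 8 + 3 + 1

The two numbers are 628 and 727, so their sum is 1355.
Repeatedly subtract the largest Fibonacci number that fits:
987 ≤ 1355 < 1597, so take 987; remainder 368
233 ≤ 368 < 377, so take 233; remainder 135
89 ≤ 135 < 144, so take 89; remainder 46
34 ≤ 46 < 55, so take 34; remainder 12
8 ≤ 12 < 13, so take 8; remainder 4
3 ≤ 4 < 5, so take 3; remainder 1
1 ≤ 1 < 2, so take 1; remainder 0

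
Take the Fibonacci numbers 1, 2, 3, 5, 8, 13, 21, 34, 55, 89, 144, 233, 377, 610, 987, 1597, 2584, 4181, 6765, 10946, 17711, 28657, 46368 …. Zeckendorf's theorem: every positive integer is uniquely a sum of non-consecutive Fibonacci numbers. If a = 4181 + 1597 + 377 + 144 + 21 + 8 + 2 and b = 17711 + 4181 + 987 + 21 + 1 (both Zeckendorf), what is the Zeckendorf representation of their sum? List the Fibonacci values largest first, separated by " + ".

28657 + 377 + 144 + 34 + 13 + 5 + 1

The two numbers are 6330 and 22901, so their sum is 29231.
Greedy algorithm:
take 28657 (≤ 29231); 29231 − 28657 = 574
take 377 (≤ 574); 574 − 377 = 197
take 144 (≤ 197); 197 − 144 = 53
take 34 (≤ 53); 53 − 34 = 19
take 13 (≤ 19); 19 − 13 = 6
take 5 (≤ 6); 6 − 5 = 1
take 1 (≤ 1); 1 − 1 = 0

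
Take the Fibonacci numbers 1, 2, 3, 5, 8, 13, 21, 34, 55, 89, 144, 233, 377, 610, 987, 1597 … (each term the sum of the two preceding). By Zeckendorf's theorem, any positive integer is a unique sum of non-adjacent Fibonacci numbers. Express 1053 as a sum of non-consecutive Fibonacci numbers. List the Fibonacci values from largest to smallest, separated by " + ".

987 + 55 + 8 + 3

1053 − 987 = 66
66 − 55 = 11
11 − 8 = 3
3 − 3 = 0
So 1053 = 987 + 55 + 8 + 3, with no two terms consecutive in the sequence.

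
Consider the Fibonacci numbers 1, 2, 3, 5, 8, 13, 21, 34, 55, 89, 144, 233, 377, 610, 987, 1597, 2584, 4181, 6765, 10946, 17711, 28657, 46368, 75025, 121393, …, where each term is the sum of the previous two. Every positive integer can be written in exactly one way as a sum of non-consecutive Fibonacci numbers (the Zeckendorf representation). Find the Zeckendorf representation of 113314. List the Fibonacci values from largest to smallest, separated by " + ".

75025 + 28657 + 6765 + 2584 + 233 + 34 + 13 + 3

Greedy algorithm:
largest Fibonacci ≤ 113314 is 75025; 113314 − 75025 = 38289
largest Fibonacci ≤ 38289 is 28657; 38289 − 28657 = 9632
largest Fibonacci ≤ 9632 is 6765; 9632 − 6765 = 2867
largest Fibonacci ≤ 2867 is 2584; 2867 − 2584 = 283
largest Fibonacci ≤ 283 is 233; 283 − 233 = 50
largest Fibonacci ≤ 50 is 34; 50 − 34 = 16
largest Fibonacci ≤ 16 is 13; 16 − 13 = 3
largest Fibonacci ≤ 3 is 3; 3 − 3 = 0
So 113314 = 75025 + 28657 + 6765 + 2584 + 233 + 34 + 13 + 3, with no two terms consecutive in the sequence.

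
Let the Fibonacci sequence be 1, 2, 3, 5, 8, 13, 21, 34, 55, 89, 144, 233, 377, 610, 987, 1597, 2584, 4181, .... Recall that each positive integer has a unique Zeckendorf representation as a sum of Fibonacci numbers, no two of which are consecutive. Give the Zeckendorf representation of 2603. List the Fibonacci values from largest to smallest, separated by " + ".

subtract 2584 from 2603: 19 remains
subtract 13 from 19: 6 remains
subtract 5 from 6: 1 remains
subtract 1 from 1: 0 remains
So 2603 = 2584 + 13 + 5 + 1, with no two terms consecutive in the sequence.

2584 + 13 + 5 + 1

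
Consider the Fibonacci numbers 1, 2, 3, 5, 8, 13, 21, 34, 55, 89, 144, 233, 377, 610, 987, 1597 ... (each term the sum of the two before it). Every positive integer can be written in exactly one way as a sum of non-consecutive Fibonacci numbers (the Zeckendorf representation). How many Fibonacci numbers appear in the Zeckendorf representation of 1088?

Greedy algorithm:
1088: greatest Fibonacci not exceeding it is 987, leaving 101
101: greatest Fibonacci not exceeding it is 89, leaving 12
12: greatest Fibonacci not exceeding it is 8, leaving 4
4: greatest Fibonacci not exceeding it is 3, leaving 1
1: greatest Fibonacci not exceeding it is 1, leaving 0
1088 = 987 + 89 + 8 + 3 + 1, which has 5 terms.

5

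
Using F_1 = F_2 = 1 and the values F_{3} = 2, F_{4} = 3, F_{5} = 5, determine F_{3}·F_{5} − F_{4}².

2·5 − 3² = 10 − 9 = 1. (Cassini's identity: F_{k−1}F_{k+1} − F_k² = (−1)^k.)

1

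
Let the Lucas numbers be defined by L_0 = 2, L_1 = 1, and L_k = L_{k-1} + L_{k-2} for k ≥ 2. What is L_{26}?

271443

Iterating the recurrence up to L_{18} = 5778 and L_{17} = 3571:
L_{19} = L_{18} + L_{17} = 5778 + 3571 = 9349
L_{20} = L_{19} + L_{18} = 9349 + 5778 = 15127
L_{21} = L_{20} + L_{19} = 15127 + 9349 = 24476
L_{22} = L_{21} + L_{20} = 24476 + 15127 = 39603
L_{23} = L_{22} + L_{21} = 39603 + 24476 = 64079
L_{24} = L_{23} + L_{22} = 64079 + 39603 = 103682
L_{25} = L_{24} + L_{23} = 103682 + 64079 = 167761
L_{26} = L_{25} + L_{24} = 167761 + 103682 = 271443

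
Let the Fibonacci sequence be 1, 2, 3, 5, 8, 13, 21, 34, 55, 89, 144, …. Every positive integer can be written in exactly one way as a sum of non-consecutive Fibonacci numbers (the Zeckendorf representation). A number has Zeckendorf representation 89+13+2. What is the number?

104

89+13+2 = 104.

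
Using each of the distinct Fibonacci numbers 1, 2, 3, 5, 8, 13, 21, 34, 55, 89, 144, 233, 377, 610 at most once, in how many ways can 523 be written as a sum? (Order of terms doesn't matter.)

Starting from the Zeckendorf form and repeatedly splitting a term F_k into F_{k−1} + F_{k−2} (when neither is already used) reaches every representation.
523 = 377+144+2 = 377+89+55+2 = 377+89+34+21+2 = 233+144+89+55+2 = … (5 more), for 9 in all.

9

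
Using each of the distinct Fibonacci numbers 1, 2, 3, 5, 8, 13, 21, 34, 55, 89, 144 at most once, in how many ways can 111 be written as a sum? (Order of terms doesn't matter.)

6

111 = 89+21+1 = 89+13+8+1 = 55+34+21+1 = … (3 more), for 6 in all.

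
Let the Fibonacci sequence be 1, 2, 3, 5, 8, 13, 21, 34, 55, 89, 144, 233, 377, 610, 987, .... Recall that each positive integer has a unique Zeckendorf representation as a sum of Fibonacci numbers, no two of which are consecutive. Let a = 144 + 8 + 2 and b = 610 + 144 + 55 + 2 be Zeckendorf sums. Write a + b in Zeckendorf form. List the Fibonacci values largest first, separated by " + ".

610 + 233 + 89 + 21 + 8 + 3 + 1

The two numbers are 154 and 811, so their sum is 965.
965: greatest Fibonacci not exceeding it is 610, leaving 355
355: greatest Fibonacci not exceeding it is 233, leaving 122
122: greatest Fibonacci not exceeding it is 89, leaving 33
33: greatest Fibonacci not exceeding it is 21, leaving 12
12: greatest Fibonacci not exceeding it is 8, leaving 4
4: greatest Fibonacci not exceeding it is 3, leaving 1
1: greatest Fibonacci not exceeding it is 1, leaving 0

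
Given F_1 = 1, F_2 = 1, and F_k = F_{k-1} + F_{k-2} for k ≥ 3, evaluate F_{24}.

Iterating the recurrence up to F_{16} = 987 and F_{15} = 610:
F_{17} = F_{16} + F_{15} = 987 + 610 = 1597
F_{18} = F_{17} + F_{16} = 1597 + 987 = 2584
F_{19} = F_{18} + F_{17} = 2584 + 1597 = 4181
F_{20} = F_{19} + F_{18} = 4181 + 2584 = 6765
F_{21} = F_{20} + F_{19} = 6765 + 4181 = 10946
F_{22} = F_{21} + F_{20} = 10946 + 6765 = 17711
F_{23} = F_{22} + F_{21} = 17711 + 10946 = 28657
F_{24} = F_{23} + F_{22} = 28657 + 17711 = 46368

46368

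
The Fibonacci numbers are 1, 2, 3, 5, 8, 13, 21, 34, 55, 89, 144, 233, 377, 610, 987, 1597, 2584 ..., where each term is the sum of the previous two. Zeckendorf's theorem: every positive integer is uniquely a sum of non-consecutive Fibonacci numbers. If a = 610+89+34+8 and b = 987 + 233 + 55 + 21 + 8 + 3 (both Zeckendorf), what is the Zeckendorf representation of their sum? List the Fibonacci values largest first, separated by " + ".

1597 + 377 + 55 + 13 + 5 + 1

The two numbers are 741 and 1307, so their sum is 2048.
2048: greatest Fibonacci not exceeding it is 1597, leaving 451
451: greatest Fibonacci not exceeding it is 377, leaving 74
74: greatest Fibonacci not exceeding it is 55, leaving 19
19: greatest Fibonacci not exceeding it is 13, leaving 6
6: greatest Fibonacci not exceeding it is 5, leaving 1
1: greatest Fibonacci not exceeding it is 1, leaving 0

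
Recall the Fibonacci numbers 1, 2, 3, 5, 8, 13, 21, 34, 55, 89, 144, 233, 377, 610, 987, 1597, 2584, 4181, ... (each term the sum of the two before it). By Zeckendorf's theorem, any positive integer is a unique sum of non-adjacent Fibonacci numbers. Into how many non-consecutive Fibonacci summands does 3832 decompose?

6

3832: greatest Fibonacci not exceeding it is 2584, leaving 1248
1248: greatest Fibonacci not exceeding it is 987, leaving 261
261: greatest Fibonacci not exceeding it is 233, leaving 28
28: greatest Fibonacci not exceeding it is 21, leaving 7
7: greatest Fibonacci not exceeding it is 5, leaving 2
2: greatest Fibonacci not exceeding it is 2, leaving 0
3832 = 2584 + 987 + 233 + 21 + 5 + 2, which has 6 terms.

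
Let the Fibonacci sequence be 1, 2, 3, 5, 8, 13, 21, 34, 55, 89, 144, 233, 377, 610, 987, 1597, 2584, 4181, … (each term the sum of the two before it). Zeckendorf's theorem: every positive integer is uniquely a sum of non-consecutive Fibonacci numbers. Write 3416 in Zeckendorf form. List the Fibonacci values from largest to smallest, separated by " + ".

2584 + 610 + 144 + 55 + 21 + 2

largest Fibonacci ≤ 3416 is 2584; 3416 − 2584 = 832
largest Fibonacci ≤ 832 is 610; 832 − 610 = 222
largest Fibonacci ≤ 222 is 144; 222 − 144 = 78
largest Fibonacci ≤ 78 is 55; 78 − 55 = 23
largest Fibonacci ≤ 23 is 21; 23 − 21 = 2
largest Fibonacci ≤ 2 is 2; 2 − 2 = 0
So 3416 = 2584 + 610 + 144 + 55 + 21 + 2, with no two terms consecutive in the sequence.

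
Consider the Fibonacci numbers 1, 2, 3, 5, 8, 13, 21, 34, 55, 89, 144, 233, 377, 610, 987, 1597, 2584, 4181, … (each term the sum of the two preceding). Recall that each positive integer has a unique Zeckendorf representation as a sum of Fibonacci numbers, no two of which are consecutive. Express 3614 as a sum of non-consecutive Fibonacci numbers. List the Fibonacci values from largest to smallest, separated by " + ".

2584 + 987 + 34 + 8 + 1

largest Fibonacci ≤ 3614 is 2584; 3614 − 2584 = 1030
largest Fibonacci ≤ 1030 is 987; 1030 − 987 = 43
largest Fibonacci ≤ 43 is 34; 43 − 34 = 9
largest Fibonacci ≤ 9 is 8; 9 − 8 = 1
largest Fibonacci ≤ 1 is 1; 1 − 1 = 0
So 3614 = 2584 + 987 + 34 + 8 + 1, with no two terms consecutive in the sequence.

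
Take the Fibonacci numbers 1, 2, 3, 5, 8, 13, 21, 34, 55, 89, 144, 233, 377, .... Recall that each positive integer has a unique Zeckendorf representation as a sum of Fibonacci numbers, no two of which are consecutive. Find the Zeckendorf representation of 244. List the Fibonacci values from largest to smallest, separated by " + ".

Greedy algorithm:
244 − 233 = 11
11 − 8 = 3
3 − 3 = 0
So 244 = 233 + 8 + 3, with no two terms consecutive in the sequence.

233 + 8 + 3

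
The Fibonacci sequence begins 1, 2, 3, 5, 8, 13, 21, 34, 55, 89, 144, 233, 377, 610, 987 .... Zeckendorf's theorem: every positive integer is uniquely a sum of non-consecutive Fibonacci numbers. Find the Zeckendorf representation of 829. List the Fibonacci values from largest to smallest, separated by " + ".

take 610 (≤ 829); 829 − 610 = 219
take 144 (≤ 219); 219 − 144 = 75
take 55 (≤ 75); 75 − 55 = 20
take 13 (≤ 20); 20 − 13 = 7
take 5 (≤ 7); 7 − 5 = 2
take 2 (≤ 2); 2 − 2 = 0
So 829 = 610 + 144 + 55 + 13 + 5 + 2, with no two terms consecutive in the sequence.

610 + 144 + 55 + 13 + 5 + 2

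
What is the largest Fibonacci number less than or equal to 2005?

1597

1597 ≤ 2005 < 2584, so the largest Fibonacci number not exceeding 2005 is 1597.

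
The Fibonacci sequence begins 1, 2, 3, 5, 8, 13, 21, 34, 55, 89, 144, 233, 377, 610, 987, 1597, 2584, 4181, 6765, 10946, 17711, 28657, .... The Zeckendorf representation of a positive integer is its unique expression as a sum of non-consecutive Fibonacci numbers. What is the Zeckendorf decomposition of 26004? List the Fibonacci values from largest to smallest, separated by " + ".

17711 + 6765 + 987 + 377 + 144 + 13 + 5 + 2

subtract 17711 from 26004: 8293 remains
subtract 6765 from 8293: 1528 remains
subtract 987 from 1528: 541 remains
subtract 377 from 541: 164 remains
subtract 144 from 164: 20 remains
subtract 13 from 20: 7 remains
subtract 5 from 7: 2 remains
subtract 2 from 2: 0 remains
So 26004 = 17711 + 6765 + 987 + 377 + 144 + 13 + 5 + 2, with no two terms consecutive in the sequence.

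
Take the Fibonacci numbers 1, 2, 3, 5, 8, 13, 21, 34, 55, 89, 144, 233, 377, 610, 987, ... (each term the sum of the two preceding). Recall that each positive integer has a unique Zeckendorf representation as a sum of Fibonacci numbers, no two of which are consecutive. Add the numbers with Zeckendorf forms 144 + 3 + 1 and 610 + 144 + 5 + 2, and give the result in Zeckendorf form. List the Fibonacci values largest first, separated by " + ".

610 + 233 + 55 + 8 + 3

The two numbers are 148 and 761, so their sum is 909.
Greedily peel off the largest Fibonacci term at each step:
take 610 (≤ 909); 909 − 610 = 299
take 233 (≤ 299); 299 − 233 = 66
take 55 (≤ 66); 66 − 55 = 11
take 8 (≤ 11); 11 − 8 = 3
take 3 (≤ 3); 3 − 3 = 0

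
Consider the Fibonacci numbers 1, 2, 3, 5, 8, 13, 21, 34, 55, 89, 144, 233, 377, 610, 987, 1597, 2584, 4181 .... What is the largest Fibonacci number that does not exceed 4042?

2584

2584 ≤ 4042 < 4181, so the largest Fibonacci number not exceeding 4042 is 2584.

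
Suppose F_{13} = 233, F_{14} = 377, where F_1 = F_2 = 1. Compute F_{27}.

By the addition formula F_{m+n} = F_m F_{n+1} + F_{m−1} F_n with m=14, n=13: F_{27} = 377·377 + 233·233 = 142129 + 54289 = 196418.

196418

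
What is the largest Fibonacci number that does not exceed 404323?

317811 ≤ 404323 < 514229, so the largest Fibonacci number not exceeding 404323 is 317811.

317811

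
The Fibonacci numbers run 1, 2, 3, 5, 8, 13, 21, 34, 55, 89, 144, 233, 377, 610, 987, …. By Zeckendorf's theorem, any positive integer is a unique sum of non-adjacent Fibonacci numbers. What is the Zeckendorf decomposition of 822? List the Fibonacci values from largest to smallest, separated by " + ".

Repeatedly subtract the largest Fibonacci number that fits:
take 610 (≤ 822); 822 − 610 = 212
take 144 (≤ 212); 212 − 144 = 68
take 55 (≤ 68); 68 − 55 = 13
take 13 (≤ 13); 13 − 13 = 0
So 822 = 610 + 144 + 55 + 13, with no two terms consecutive in the sequence.

610 + 144 + 55 + 13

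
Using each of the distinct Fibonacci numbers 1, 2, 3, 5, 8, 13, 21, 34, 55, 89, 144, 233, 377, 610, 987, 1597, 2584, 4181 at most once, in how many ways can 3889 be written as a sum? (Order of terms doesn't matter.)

3889 = 2584+987+233+55+21+8+1 = 2584+987+233+55+21+5+3+1 = 2584+987+144+89+55+21+8+1 = 2584+610+377+233+55+21+8+1 = 2584+987+233+55+13+8+5+3+1 = … (19 more), for 24 in all.

24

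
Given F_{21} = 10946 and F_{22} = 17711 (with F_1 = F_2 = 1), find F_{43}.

By F_{2k+1} = F_k² + F_{k+1}²: F_{43} = 10946² + 17711² = 119814916 + 313679521 = 433494437.

433494437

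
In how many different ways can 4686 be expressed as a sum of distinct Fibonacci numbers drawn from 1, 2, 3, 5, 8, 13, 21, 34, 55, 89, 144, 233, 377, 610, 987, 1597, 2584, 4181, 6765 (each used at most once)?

48

Each representation comes from the Zeckendorf form by replacing some F_k with F_{k−1} + F_{k−2} where possible.
4686 = 4181+377+89+34+5 = 4181+377+89+34+3+2 = 4181+377+89+21+13+5 = 4181+233+144+89+34+5 = 4181+377+89+21+13+3+2 = … (43 more), for 48 in all.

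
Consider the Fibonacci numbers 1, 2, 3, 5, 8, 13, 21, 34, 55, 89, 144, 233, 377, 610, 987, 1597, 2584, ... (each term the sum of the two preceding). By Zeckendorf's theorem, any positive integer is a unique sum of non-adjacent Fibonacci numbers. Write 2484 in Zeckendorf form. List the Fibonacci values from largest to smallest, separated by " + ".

1597 + 610 + 233 + 34 + 8 + 2

largest Fibonacci ≤ 2484 is 1597; 2484 − 1597 = 887
largest Fibonacci ≤ 887 is 610; 887 − 610 = 277
largest Fibonacci ≤ 277 is 233; 277 − 233 = 44
largest Fibonacci ≤ 44 is 34; 44 − 34 = 10
largest Fibonacci ≤ 10 is 8; 10 − 8 = 2
largest Fibonacci ≤ 2 is 2; 2 − 2 = 0
So 2484 = 1597 + 610 + 233 + 34 + 8 + 2, with no two terms consecutive in the sequence.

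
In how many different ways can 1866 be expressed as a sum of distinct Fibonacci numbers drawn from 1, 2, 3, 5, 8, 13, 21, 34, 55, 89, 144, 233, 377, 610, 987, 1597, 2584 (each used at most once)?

21

Each representation comes from the Zeckendorf form by replacing some F_k with F_{k−1} + F_{k−2} where possible.
1866 = 1597+233+34+2 = 1597+233+21+13+2 = 1597+144+89+34+2 = 987+610+233+34+2 = … (17 more), for 21 in all.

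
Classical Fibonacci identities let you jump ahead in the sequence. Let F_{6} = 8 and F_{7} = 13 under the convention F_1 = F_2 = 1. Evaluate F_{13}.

By F_{2k+1} = F_k² + F_{k+1}²: F_{13} = 8² + 13² = 64 + 169 = 233.

233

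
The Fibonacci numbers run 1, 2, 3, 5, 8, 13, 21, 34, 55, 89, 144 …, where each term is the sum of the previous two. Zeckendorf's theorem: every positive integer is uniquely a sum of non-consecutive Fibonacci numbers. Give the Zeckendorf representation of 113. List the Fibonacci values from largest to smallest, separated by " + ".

89 + 21 + 3

subtract 89 from 113: 24 remains
subtract 21 from 24: 3 remains
subtract 3 from 3: 0 remains
So 113 = 89 + 21 + 3, with no two terms consecutive in the sequence.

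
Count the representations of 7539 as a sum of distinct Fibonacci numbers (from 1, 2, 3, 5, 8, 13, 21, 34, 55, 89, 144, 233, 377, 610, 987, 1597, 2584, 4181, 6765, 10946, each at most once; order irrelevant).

18

Starting from the Zeckendorf form and repeatedly splitting a term F_k into F_{k−1} + F_{k−2} (when neither is already used) reaches every representation.
7539 = 6765+610+144+13+5+2 = 6765+610+89+55+13+5+2 = 6765+377+233+144+13+5+2 = 4181+2584+610+144+13+5+2 = 6765+610+89+34+21+13+5+2 = … (13 more), for 18 in all.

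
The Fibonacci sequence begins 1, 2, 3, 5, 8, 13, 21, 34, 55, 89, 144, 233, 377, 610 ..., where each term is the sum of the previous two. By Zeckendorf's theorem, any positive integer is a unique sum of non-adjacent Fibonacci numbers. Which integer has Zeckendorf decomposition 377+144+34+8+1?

564

377+144+34+8+1 = 564.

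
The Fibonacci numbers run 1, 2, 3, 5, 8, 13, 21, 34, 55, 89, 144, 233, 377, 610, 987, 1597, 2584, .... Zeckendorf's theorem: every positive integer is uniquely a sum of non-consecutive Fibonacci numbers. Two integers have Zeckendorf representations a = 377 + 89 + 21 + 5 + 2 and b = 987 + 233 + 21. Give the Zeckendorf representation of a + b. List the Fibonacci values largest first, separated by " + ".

1597 + 89 + 34 + 13 + 2

The two numbers are 494 and 1241, so their sum is 1735.
Repeatedly subtract the largest Fibonacci number that fits:
subtract 1597 from 1735: 138 remains
subtract 89 from 138: 49 remains
subtract 34 from 49: 15 remains
subtract 13 from 15: 2 remains
subtract 2 from 2: 0 remains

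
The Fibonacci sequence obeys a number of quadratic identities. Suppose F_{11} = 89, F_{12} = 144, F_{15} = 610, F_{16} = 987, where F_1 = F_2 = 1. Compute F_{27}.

By the addition formula F_{m+n} = F_m F_{n+1} + F_{m−1} F_n with m=12, n=15: F_{27} = 144·987 + 89·610 = 142128 + 54290 = 196418.

196418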